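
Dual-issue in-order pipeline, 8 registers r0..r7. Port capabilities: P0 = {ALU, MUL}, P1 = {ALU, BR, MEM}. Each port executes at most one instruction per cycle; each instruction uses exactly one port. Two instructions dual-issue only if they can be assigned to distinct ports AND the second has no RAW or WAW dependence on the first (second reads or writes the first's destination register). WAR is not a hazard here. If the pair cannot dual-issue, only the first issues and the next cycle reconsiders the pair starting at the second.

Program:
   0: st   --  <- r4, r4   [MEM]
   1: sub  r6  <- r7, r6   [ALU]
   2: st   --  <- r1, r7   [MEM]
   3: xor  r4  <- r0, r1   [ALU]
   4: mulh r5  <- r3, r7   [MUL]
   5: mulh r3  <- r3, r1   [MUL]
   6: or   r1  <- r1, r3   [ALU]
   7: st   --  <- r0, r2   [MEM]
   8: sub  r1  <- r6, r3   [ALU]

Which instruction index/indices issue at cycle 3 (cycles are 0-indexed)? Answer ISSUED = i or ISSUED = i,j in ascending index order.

c0: i0+i1 st+sub  pair
c1: i2+i3 st+xor  pair
c2: i4 mulh  no-port MUL/MUL
c3: i5 mulh  RAW r3
c4: i6+i7 or+st  pair
c5: i8 sub  tail

ISSUED = 5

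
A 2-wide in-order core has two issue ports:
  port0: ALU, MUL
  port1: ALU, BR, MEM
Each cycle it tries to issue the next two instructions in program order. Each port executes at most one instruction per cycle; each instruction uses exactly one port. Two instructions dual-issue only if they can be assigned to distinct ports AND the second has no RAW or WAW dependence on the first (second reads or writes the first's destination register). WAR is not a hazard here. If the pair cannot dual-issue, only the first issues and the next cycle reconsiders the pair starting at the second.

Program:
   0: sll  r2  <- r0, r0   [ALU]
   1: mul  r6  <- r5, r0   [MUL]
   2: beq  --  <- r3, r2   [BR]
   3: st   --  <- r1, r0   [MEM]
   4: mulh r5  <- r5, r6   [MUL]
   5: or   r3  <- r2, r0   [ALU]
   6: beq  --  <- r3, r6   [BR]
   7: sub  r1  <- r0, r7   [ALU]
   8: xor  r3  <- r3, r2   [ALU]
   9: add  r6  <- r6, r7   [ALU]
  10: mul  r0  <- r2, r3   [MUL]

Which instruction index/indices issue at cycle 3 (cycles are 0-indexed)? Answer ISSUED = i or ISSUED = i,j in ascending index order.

ISSUED = 5

0. sll.ALU;mul.MUL @i0+i1  | pair
1. beq.BR @i2  | no-port BR/MEM
2. st.MEM;mulh.MUL @i3+i4  | pair
3. or.ALU @i5  | RAW r3
4. beq.BR;sub.ALU @i6+i7  | pair
5. xor.ALU;add.ALU @i8+i9  | pair
6. mul.MUL @i10  | tail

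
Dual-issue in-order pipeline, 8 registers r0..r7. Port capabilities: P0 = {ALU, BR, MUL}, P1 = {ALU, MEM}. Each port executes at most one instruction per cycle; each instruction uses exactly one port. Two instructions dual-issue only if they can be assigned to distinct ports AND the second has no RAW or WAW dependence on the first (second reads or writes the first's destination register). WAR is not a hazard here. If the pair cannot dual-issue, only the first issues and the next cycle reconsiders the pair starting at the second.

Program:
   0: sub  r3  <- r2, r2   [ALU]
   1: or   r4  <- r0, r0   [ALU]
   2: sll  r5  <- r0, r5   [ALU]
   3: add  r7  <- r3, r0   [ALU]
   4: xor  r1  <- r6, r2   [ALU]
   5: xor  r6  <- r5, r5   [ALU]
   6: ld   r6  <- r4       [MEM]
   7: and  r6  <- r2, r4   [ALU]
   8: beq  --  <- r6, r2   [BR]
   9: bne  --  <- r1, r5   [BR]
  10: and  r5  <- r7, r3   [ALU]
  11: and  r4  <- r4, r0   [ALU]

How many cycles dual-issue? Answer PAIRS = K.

PAIRS = 4

0. sub.ALU or.ALU @i0&i1  | 2-wide
1. sll.ALU add.ALU @i2&i3  | 2-wide
2. xor.ALU xor.ALU @i4&i5  | 2-wide
3. ld.MEM @i6  | WAW r6
4. and.ALU @i7  | RAW r6
5. beq.BR @i8  | no-port BR/BR
6. bne.BR and.ALU @i9&i10  | 2-wide
7. and.ALU @i11  | tail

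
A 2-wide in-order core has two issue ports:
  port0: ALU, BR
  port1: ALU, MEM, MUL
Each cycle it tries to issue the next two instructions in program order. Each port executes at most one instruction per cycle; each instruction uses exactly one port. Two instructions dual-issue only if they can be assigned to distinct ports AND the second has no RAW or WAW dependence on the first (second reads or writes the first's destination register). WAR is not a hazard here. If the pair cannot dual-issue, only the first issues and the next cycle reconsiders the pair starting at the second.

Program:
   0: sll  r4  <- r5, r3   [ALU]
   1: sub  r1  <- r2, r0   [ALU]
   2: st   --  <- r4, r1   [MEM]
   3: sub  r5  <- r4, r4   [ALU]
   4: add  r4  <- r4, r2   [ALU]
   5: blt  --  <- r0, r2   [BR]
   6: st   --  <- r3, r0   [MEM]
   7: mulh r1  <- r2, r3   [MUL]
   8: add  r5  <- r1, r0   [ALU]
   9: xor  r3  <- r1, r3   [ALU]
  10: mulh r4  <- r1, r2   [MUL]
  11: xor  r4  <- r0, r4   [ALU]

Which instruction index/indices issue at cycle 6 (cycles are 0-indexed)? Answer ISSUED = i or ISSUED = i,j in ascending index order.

ISSUED = 10

  cy0 -> i0&i1 (sll.ALU/sub.ALU) pair
  cy1 -> i2&i3 (st.MEM/sub.ALU) pair
  cy2 -> i4&i5 (add.ALU/blt.BR) pair
  cy3 -> i6 (st.MEM) no-port MEM/MUL
  cy4 -> i7 (mulh.MUL) RAW r1
  cy5 -> i8&i9 (add.ALU/xor.ALU) pair
  cy6 -> i10 (mulh.MUL) RAW+WAW r4
  cy7 -> i11 (xor.ALU) tail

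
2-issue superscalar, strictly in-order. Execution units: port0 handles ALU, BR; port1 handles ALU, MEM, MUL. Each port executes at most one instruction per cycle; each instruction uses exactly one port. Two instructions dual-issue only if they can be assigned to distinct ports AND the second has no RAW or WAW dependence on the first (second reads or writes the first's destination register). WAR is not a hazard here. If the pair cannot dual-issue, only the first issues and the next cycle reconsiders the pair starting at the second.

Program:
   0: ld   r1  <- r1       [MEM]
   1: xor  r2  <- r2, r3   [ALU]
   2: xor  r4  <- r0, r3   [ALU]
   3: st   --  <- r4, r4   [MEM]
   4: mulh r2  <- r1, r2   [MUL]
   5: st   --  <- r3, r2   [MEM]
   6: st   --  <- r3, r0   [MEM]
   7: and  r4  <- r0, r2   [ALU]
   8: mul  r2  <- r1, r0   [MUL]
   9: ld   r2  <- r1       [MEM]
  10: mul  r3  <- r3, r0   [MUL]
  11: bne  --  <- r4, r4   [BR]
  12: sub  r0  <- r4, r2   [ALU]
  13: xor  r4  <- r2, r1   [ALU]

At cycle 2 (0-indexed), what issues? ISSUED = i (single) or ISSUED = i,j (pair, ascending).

c0: i0+i1 ld xor  dual
c1: i2 xor  RAW r4
c2: i3 st  no-port MEM/MUL
c3: i4 mulh  no-port MUL/MEM
c4: i5 st  no-port MEM/MEM
c5: i6+i7 st and  dual
c6: i8 mul  no-port MUL/MEM
c7: i9 ld  no-port MEM/MUL
c8: i10+i11 mul bne  dual
c9: i12+i13 sub xor  dual

ISSUED = 3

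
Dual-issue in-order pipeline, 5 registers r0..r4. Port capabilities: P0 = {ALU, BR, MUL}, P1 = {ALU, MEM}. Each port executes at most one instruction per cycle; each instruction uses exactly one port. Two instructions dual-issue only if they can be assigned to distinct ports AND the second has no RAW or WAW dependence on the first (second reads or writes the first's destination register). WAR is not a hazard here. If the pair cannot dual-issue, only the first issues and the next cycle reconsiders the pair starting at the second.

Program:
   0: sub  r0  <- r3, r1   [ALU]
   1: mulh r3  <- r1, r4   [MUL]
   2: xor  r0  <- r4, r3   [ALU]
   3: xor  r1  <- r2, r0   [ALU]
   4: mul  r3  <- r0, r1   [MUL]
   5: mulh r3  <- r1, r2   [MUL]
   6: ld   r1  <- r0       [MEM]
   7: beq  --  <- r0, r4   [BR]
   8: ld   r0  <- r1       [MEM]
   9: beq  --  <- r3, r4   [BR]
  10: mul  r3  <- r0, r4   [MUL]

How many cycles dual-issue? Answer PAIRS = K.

PAIRS = 3

#0 head=0: sub/mulh i0&i1 dual
#1 head=2: xor i2 RAW r0
#2 head=3: xor i3 RAW r1
#3 head=4: mul i4 no-port MUL/MUL
#4 head=5: mulh/ld i5&i6 dual
#5 head=7: beq/ld i7&i8 dual
#6 head=9: beq i9 no-port BR/MUL
#7 head=10: mul i10 tail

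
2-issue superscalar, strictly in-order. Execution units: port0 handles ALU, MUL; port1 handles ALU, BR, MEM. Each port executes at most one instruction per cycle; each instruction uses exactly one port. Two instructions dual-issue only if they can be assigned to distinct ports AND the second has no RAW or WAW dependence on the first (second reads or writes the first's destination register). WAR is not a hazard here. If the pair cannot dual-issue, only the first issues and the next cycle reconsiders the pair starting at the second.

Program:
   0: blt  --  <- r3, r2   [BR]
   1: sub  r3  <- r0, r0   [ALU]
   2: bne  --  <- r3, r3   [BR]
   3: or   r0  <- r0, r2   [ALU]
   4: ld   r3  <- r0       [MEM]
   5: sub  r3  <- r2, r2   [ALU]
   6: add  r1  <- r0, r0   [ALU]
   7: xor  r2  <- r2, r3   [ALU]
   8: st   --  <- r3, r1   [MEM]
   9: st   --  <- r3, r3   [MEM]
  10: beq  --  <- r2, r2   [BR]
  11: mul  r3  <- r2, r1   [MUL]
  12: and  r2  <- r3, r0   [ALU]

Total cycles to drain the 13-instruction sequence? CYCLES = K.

CYCLES = 8

0. blt.BR/sub.ALU @i0&i1  | 2-wide
1. bne.BR/or.ALU @i2&i3  | 2-wide
2. ld.MEM @i4  | WAW r3
3. sub.ALU/add.ALU @i5&i6  | 2-wide
4. xor.ALU/st.MEM @i7&i8  | 2-wide
5. st.MEM @i9  | no-port MEM/BR
6. beq.BR/mul.MUL @i10&i11  | 2-wide
7. and.ALU @i12  | tail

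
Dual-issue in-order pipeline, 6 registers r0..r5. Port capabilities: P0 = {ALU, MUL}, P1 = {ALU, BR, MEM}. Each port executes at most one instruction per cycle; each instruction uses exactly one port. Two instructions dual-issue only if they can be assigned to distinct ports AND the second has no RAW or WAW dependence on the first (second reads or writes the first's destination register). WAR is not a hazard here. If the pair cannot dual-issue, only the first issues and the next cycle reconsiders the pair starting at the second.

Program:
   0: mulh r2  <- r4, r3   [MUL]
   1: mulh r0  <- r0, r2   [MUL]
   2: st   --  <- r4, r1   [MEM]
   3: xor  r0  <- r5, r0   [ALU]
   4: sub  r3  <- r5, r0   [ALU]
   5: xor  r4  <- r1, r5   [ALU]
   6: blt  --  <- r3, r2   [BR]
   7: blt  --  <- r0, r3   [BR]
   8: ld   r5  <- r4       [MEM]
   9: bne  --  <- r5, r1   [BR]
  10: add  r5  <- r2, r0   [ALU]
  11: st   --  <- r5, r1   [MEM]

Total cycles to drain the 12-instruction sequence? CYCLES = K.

c0: i0 mulh.MUL  no-port MUL/MUL
c1: i1+i2 mulh.MUL st.MEM  pair
c2: i3 xor.ALU  RAW r0
c3: i4+i5 sub.ALU xor.ALU  pair
c4: i6 blt.BR  no-port BR/BR
c5: i7 blt.BR  no-port BR/MEM
c6: i8 ld.MEM  no-port MEM/BR
c7: i9+i10 bne.BR add.ALU  pair
c8: i11 st.MEM  tail

CYCLES = 9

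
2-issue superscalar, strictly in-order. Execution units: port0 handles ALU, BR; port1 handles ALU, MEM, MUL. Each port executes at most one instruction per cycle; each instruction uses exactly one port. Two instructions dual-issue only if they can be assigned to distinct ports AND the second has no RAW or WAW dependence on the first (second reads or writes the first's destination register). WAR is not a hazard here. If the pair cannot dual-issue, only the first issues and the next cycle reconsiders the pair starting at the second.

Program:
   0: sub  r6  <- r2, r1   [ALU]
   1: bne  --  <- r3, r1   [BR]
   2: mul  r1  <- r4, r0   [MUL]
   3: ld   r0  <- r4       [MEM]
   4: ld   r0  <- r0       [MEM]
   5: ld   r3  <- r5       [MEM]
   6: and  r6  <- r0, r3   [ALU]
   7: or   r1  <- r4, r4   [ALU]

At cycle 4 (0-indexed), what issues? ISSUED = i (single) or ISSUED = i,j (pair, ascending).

0. sub bne @i0+i1  | dual
1. mul @i2  | no-port MUL/MEM
2. ld @i3  | no-port MEM/MEM
3. ld @i4  | no-port MEM/MEM
4. ld @i5  | RAW r3
5. and or @i6+i7  | dual

ISSUED = 5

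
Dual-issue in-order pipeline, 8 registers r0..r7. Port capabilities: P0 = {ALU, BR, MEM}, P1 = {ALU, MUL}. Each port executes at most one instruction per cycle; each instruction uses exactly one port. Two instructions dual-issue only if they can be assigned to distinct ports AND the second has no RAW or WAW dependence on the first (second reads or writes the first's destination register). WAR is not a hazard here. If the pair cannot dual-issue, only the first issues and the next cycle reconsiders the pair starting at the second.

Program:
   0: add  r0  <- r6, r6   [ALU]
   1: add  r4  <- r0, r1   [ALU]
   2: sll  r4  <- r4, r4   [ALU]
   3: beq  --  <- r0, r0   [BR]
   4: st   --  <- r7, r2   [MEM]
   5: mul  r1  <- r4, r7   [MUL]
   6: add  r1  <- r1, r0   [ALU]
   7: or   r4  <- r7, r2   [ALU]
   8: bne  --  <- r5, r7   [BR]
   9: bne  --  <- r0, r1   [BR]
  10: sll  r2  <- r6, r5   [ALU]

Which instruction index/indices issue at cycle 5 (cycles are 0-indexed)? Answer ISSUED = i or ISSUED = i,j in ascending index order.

  cy0 -> i0 (add.ALU) RAW r0
  cy1 -> i1 (add.ALU) RAW+WAW r4
  cy2 -> i2/i3 (sll.ALU beq.BR) 2-wide
  cy3 -> i4/i5 (st.MEM mul.MUL) 2-wide
  cy4 -> i6/i7 (add.ALU or.ALU) 2-wide
  cy5 -> i8 (bne.BR) no-port BR/BR
  cy6 -> i9/i10 (bne.BR sll.ALU) 2-wide

ISSUED = 8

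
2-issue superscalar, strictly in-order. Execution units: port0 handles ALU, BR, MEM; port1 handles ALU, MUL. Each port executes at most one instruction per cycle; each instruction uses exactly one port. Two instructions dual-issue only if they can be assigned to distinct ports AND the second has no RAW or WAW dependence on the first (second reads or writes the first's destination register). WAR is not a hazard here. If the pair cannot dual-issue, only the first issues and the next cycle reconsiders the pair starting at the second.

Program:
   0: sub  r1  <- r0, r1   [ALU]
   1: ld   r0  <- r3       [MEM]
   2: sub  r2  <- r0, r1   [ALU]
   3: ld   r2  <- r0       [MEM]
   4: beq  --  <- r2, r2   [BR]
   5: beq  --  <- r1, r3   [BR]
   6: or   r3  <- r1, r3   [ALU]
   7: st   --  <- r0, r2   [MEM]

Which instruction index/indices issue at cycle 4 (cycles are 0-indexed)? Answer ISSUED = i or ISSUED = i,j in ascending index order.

#0 head=0: sub.ALU+ld.MEM i0/i1 2-wide
#1 head=2: sub.ALU i2 WAW r2
#2 head=3: ld.MEM i3 no-port MEM/BR
#3 head=4: beq.BR i4 no-port BR/BR
#4 head=5: beq.BR+or.ALU i5/i6 2-wide
#5 head=7: st.MEM i7 tail

ISSUED = 5,6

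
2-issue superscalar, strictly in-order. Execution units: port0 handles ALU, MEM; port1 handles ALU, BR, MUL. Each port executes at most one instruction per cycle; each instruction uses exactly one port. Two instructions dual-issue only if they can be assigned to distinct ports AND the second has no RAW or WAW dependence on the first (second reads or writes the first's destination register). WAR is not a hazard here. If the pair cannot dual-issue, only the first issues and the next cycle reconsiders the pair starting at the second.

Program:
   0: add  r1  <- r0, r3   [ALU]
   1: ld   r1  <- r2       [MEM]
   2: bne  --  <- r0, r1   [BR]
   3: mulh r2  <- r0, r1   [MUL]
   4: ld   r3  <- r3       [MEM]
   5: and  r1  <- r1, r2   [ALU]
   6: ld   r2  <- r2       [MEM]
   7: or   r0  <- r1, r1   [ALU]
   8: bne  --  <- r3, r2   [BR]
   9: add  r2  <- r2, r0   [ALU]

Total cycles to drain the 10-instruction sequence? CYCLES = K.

0. add.ALU @i0  | WAW r1
1. ld.MEM @i1  | RAW r1
2. bne.BR @i2  | no-port BR/MUL
3. mulh.MUL+ld.MEM @i3+i4  | dual
4. and.ALU+ld.MEM @i5+i6  | dual
5. or.ALU+bne.BR @i7+i8  | dual
6. add.ALU @i9  | tail

CYCLES = 7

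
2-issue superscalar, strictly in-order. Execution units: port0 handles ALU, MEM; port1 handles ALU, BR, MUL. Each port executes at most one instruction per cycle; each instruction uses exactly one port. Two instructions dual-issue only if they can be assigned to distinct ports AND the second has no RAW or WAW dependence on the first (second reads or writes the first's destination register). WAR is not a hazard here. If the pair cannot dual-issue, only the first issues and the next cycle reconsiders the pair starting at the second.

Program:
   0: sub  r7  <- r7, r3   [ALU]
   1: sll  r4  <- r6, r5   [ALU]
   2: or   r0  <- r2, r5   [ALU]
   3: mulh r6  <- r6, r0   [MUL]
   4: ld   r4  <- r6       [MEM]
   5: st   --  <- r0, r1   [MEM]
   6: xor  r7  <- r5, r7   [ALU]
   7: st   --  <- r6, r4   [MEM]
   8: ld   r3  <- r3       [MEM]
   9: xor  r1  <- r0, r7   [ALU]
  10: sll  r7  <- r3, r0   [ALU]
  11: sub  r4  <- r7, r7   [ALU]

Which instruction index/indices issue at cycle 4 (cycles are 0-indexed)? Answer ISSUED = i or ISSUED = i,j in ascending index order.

ISSUED = 5,6

[0] i0+i1  sub sll  -- dual
[1] i2  or  -- RAW r0
[2] i3  mulh  -- RAW r6
[3] i4  ld  -- no-port MEM/MEM
[4] i5+i6  st xor  -- dual
[5] i7  st  -- no-port MEM/MEM
[6] i8+i9  ld xor  -- dual
[7] i10  sll  -- RAW r7
[8] i11  sub  -- tail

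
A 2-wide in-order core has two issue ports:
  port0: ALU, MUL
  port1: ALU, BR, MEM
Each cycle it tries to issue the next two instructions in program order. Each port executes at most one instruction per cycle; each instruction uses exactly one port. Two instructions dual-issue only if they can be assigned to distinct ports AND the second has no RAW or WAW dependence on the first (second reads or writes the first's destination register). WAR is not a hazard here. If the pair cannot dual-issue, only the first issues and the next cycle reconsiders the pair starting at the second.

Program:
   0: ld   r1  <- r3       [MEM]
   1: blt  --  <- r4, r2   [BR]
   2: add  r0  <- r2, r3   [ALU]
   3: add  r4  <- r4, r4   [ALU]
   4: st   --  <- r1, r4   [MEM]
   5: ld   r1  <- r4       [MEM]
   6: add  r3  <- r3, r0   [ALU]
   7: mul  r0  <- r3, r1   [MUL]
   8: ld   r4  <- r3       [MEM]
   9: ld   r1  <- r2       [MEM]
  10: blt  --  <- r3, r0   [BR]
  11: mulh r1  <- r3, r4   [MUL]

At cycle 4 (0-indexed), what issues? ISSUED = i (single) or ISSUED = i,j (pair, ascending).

c0: i0 ld.MEM  no-port MEM/BR
c1: i1&i2 blt.BR;add.ALU  dual
c2: i3 add.ALU  RAW r4
c3: i4 st.MEM  no-port MEM/MEM
c4: i5&i6 ld.MEM;add.ALU  dual
c5: i7&i8 mul.MUL;ld.MEM  dual
c6: i9 ld.MEM  no-port MEM/BR
c7: i10&i11 blt.BR;mulh.MUL  dual

ISSUED = 5,6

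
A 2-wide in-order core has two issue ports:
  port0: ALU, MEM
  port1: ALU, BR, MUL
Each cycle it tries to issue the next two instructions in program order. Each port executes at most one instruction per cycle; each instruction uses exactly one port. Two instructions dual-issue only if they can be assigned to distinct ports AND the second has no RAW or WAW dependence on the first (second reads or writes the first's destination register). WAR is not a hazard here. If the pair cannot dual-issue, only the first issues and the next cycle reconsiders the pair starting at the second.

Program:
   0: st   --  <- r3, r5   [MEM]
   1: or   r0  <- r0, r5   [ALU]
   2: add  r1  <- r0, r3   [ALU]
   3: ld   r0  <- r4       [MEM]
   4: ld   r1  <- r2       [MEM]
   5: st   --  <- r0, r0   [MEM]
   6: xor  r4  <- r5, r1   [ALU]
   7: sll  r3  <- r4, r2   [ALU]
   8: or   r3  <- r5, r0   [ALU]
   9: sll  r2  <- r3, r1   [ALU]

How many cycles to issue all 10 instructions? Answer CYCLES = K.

#0 head=0: st.MEM or.ALU i0/i1 dual
#1 head=2: add.ALU ld.MEM i2/i3 dual
#2 head=4: ld.MEM i4 no-port MEM/MEM
#3 head=5: st.MEM xor.ALU i5/i6 dual
#4 head=7: sll.ALU i7 WAW r3
#5 head=8: or.ALU i8 RAW r3
#6 head=9: sll.ALU i9 tail

CYCLES = 7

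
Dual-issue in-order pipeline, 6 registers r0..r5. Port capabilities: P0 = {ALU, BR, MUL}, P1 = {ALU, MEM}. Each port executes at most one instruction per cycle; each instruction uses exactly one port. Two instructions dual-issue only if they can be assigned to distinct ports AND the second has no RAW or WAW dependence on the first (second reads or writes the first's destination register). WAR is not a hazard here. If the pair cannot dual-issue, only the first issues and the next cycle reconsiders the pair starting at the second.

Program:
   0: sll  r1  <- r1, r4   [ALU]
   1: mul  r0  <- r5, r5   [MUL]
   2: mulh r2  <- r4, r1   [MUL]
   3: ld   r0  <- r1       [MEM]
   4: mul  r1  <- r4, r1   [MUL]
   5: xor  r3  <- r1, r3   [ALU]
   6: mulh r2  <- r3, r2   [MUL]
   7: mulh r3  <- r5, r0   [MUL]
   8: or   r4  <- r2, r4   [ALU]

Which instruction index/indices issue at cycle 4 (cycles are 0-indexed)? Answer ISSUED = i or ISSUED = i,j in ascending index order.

ISSUED = 6

[0] i0&i1  sll/mul  -- 2-wide
[1] i2&i3  mulh/ld  -- 2-wide
[2] i4  mul  -- RAW r1
[3] i5  xor  -- RAW r3
[4] i6  mulh  -- no-port MUL/MUL
[5] i7&i8  mulh/or  -- 2-wide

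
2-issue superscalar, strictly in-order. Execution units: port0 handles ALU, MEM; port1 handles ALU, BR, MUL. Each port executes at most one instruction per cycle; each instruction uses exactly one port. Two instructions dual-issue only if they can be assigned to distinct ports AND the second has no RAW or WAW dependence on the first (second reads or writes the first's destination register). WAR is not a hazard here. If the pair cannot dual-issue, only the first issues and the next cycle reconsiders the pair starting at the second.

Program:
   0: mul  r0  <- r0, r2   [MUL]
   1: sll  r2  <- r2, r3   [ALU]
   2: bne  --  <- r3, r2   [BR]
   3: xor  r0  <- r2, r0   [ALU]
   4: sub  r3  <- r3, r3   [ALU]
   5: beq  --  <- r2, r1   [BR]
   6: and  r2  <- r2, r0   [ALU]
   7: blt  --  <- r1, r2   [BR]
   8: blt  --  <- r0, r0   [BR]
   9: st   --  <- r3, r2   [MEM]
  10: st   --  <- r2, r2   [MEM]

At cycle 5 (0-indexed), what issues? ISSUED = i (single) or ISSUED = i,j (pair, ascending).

t=0 i0+i1:mul/sll ; pair
t=1 i2+i3:bne/xor ; pair
t=2 i4+i5:sub/beq ; pair
t=3 i6:and ; RAW r2
t=4 i7:blt ; no-port BR/BR
t=5 i8+i9:blt/st ; pair
t=6 i10:st ; tail

ISSUED = 8,9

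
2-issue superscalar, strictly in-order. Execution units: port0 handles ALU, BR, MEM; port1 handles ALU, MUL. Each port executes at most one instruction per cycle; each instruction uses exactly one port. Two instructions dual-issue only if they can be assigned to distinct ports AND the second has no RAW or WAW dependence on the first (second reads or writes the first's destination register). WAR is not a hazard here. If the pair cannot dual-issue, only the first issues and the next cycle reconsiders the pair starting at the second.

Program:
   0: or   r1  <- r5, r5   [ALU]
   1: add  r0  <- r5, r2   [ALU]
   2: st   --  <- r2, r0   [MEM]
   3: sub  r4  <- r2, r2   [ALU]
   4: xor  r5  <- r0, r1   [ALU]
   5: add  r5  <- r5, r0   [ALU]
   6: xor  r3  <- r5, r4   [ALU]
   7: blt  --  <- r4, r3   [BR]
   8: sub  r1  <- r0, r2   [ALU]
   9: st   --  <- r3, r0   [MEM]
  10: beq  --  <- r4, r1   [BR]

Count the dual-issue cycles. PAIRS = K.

t=0 i0,i1:or.ALU/add.ALU ; pair
t=1 i2,i3:st.MEM/sub.ALU ; pair
t=2 i4:xor.ALU ; RAW+WAW r5
t=3 i5:add.ALU ; RAW r5
t=4 i6:xor.ALU ; RAW r3
t=5 i7,i8:blt.BR/sub.ALU ; pair
t=6 i9:st.MEM ; no-port MEM/BR
t=7 i10:beq.BR ; tail

PAIRS = 3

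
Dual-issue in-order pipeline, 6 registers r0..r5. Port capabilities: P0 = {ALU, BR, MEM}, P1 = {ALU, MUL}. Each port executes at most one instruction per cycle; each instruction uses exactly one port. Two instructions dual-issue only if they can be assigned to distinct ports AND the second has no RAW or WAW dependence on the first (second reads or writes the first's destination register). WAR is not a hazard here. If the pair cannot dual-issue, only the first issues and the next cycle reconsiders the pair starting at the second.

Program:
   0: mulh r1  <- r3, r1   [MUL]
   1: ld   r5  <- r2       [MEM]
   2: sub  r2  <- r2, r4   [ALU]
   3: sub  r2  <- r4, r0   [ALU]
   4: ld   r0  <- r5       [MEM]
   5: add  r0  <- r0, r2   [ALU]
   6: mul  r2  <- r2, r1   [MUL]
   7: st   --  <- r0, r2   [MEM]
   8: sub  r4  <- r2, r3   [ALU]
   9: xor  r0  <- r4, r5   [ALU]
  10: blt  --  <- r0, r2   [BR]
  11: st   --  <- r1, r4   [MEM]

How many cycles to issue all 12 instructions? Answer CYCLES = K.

CYCLES = 8

c0: i0&i1 mulh+ld  pair
c1: i2 sub  WAW r2
c2: i3&i4 sub+ld  pair
c3: i5&i6 add+mul  pair
c4: i7&i8 st+sub  pair
c5: i9 xor  RAW r0
c6: i10 blt  no-port BR/MEM
c7: i11 st  tail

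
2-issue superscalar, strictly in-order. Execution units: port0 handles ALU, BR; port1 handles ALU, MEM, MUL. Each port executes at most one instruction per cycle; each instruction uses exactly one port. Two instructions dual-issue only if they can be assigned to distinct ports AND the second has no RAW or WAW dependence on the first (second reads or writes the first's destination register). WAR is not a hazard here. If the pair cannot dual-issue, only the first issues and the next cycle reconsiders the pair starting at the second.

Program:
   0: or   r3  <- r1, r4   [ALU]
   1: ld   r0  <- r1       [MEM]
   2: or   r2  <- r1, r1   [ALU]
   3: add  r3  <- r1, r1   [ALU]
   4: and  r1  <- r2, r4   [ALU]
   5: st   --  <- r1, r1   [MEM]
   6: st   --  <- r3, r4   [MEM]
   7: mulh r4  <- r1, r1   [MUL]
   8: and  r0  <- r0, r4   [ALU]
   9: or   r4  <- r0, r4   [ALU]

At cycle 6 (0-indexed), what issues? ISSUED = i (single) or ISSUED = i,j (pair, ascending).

ISSUED = 8

t=0 i0/i1:or+ld ; dual
t=1 i2/i3:or+add ; dual
t=2 i4:and ; RAW r1
t=3 i5:st ; no-port MEM/MEM
t=4 i6:st ; no-port MEM/MUL
t=5 i7:mulh ; RAW r4
t=6 i8:and ; RAW r0
t=7 i9:or ; tail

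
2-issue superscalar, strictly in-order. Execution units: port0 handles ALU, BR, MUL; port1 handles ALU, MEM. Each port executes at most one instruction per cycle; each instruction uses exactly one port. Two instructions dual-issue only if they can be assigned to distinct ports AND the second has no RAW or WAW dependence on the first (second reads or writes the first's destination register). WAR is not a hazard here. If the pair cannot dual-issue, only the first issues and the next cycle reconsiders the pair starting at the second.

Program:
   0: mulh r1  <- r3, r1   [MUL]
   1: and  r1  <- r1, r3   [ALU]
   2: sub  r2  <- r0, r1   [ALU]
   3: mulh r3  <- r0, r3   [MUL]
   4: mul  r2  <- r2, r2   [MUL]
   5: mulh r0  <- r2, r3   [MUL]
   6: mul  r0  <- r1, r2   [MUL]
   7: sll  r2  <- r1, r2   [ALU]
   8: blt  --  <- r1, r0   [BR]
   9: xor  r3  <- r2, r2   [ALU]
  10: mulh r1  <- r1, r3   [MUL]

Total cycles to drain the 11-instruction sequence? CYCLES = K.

t=0 i0:mulh ; RAW+WAW r1
t=1 i1:and ; RAW r1
t=2 i2,i3:sub+mulh ; pair
t=3 i4:mul ; no-port MUL/MUL
t=4 i5:mulh ; no-port MUL/MUL
t=5 i6,i7:mul+sll ; pair
t=6 i8,i9:blt+xor ; pair
t=7 i10:mulh ; tail

CYCLES = 8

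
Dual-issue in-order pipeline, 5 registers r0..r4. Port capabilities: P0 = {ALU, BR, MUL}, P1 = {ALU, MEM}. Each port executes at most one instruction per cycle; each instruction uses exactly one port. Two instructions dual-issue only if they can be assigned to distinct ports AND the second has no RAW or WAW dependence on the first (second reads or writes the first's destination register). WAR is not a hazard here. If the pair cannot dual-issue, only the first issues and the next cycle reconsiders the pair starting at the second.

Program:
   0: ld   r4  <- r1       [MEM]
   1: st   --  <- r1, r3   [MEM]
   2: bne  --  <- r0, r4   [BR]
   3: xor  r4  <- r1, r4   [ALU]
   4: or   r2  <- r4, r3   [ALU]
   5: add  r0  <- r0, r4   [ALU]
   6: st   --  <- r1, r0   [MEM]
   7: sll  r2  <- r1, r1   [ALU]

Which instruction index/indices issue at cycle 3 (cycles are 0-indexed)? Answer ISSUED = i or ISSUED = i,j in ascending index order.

  cy0 -> i0 (ld.MEM) no-port MEM/MEM
  cy1 -> i1/i2 (st.MEM;bne.BR) pair
  cy2 -> i3 (xor.ALU) RAW r4
  cy3 -> i4/i5 (or.ALU;add.ALU) pair
  cy4 -> i6/i7 (st.MEM;sll.ALU) pair

ISSUED = 4,5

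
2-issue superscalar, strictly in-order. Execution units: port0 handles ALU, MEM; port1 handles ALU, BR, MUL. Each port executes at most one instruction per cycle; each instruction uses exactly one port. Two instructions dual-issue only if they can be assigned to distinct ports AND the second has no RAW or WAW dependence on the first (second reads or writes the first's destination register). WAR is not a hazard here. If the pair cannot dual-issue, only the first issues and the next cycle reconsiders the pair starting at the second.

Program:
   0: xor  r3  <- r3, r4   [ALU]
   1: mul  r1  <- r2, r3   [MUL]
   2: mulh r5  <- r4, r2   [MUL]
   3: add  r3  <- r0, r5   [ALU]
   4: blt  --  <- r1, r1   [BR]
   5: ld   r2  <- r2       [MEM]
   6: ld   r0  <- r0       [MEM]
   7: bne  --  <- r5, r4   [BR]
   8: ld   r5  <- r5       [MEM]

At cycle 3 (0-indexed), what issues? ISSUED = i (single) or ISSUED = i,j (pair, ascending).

ISSUED = 3,4

c0: i0 xor  RAW r3
c1: i1 mul  no-port MUL/MUL
c2: i2 mulh  RAW r5
c3: i3,i4 add;blt  pair
c4: i5 ld  no-port MEM/MEM
c5: i6,i7 ld;bne  pair
c6: i8 ld  tail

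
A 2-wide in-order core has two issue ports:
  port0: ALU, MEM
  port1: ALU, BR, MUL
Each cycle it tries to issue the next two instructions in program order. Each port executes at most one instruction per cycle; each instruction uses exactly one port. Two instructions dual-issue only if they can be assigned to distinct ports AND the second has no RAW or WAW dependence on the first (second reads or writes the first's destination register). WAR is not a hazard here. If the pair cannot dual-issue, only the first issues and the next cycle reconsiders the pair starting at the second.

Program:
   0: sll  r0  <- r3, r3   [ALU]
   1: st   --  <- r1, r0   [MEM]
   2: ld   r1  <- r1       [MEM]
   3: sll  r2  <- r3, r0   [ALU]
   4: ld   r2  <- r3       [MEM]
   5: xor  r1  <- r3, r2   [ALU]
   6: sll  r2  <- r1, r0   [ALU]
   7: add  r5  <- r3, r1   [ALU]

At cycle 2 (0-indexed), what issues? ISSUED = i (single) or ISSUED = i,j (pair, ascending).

[0] i0  sll.ALU  -- RAW r0
[1] i1  st.MEM  -- no-port MEM/MEM
[2] i2+i3  ld.MEM/sll.ALU  -- 2-wide
[3] i4  ld.MEM  -- RAW r2
[4] i5  xor.ALU  -- RAW r1
[5] i6+i7  sll.ALU/add.ALU  -- 2-wide

ISSUED = 2,3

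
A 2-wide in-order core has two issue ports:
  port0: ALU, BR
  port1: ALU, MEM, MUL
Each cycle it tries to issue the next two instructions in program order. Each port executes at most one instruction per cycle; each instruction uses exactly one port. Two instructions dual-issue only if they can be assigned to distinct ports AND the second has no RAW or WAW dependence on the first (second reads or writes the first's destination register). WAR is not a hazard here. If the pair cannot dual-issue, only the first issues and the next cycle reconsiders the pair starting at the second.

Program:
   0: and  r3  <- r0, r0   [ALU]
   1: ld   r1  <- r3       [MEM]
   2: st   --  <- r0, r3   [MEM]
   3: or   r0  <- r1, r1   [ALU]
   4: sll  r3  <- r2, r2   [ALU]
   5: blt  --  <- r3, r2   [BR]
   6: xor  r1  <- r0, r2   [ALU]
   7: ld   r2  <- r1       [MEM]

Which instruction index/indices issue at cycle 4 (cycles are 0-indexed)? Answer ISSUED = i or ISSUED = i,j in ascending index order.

t=0 i0:and.ALU ; RAW r3
t=1 i1:ld.MEM ; no-port MEM/MEM
t=2 i2/i3:st.MEM or.ALU ; pair
t=3 i4:sll.ALU ; RAW r3
t=4 i5/i6:blt.BR xor.ALU ; pair
t=5 i7:ld.MEM ; tail

ISSUED = 5,6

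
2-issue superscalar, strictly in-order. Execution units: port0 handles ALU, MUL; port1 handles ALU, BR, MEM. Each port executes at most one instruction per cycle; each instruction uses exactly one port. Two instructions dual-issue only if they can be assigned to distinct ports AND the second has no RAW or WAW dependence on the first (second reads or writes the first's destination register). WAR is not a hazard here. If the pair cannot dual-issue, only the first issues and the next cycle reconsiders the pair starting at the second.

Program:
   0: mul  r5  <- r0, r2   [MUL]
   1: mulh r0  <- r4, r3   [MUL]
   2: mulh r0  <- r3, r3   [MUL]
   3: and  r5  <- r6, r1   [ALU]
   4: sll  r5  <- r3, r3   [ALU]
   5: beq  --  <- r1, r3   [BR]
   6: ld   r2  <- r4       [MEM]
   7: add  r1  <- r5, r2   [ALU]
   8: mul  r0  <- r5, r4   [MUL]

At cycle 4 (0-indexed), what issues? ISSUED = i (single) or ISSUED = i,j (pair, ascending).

ISSUED = 6

[0] i0  mul.MUL  -- no-port MUL/MUL
[1] i1  mulh.MUL  -- no-port MUL/MUL
[2] i2+i3  mulh.MUL and.ALU  -- dual
[3] i4+i5  sll.ALU beq.BR  -- dual
[4] i6  ld.MEM  -- RAW r2
[5] i7+i8  add.ALU mul.MUL  -- dual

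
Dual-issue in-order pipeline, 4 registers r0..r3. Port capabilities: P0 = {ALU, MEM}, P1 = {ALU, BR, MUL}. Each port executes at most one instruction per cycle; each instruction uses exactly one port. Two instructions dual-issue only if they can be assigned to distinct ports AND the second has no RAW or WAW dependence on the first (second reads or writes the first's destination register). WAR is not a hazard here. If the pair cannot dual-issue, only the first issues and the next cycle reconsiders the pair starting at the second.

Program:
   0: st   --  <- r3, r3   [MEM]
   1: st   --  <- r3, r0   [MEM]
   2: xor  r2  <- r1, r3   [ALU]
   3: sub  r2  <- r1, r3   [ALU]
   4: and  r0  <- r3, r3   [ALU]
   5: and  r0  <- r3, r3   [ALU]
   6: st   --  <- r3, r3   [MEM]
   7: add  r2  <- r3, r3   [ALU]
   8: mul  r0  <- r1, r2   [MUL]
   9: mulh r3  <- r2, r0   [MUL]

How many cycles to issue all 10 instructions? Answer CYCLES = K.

CYCLES = 7

c0: i0 st  no-port MEM/MEM
c1: i1/i2 st/xor  2-wide
c2: i3/i4 sub/and  2-wide
c3: i5/i6 and/st  2-wide
c4: i7 add  RAW r2
c5: i8 mul  no-port MUL/MUL
c6: i9 mulh  tail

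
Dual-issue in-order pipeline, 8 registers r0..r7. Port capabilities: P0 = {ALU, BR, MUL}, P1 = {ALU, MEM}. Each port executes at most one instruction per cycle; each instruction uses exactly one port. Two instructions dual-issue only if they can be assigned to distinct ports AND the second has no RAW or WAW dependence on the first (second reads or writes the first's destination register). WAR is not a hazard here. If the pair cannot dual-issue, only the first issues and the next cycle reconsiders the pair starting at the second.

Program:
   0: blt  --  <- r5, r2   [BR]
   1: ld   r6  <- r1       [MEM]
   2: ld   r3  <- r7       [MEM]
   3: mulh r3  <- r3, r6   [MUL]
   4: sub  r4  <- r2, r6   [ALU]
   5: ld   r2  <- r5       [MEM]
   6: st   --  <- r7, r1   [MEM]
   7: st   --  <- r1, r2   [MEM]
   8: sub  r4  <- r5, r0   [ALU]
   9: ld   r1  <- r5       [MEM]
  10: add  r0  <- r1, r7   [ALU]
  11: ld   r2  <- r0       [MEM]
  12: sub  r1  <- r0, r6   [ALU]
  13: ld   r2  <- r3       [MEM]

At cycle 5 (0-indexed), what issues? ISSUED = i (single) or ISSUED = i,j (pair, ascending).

0. blt.BR ld.MEM @i0+i1  | 2-wide
1. ld.MEM @i2  | RAW+WAW r3
2. mulh.MUL sub.ALU @i3+i4  | 2-wide
3. ld.MEM @i5  | no-port MEM/MEM
4. st.MEM @i6  | no-port MEM/MEM
5. st.MEM sub.ALU @i7+i8  | 2-wide
6. ld.MEM @i9  | RAW r1
7. add.ALU @i10  | RAW r0
8. ld.MEM sub.ALU @i11+i12  | 2-wide
9. ld.MEM @i13  | tail

ISSUED = 7,8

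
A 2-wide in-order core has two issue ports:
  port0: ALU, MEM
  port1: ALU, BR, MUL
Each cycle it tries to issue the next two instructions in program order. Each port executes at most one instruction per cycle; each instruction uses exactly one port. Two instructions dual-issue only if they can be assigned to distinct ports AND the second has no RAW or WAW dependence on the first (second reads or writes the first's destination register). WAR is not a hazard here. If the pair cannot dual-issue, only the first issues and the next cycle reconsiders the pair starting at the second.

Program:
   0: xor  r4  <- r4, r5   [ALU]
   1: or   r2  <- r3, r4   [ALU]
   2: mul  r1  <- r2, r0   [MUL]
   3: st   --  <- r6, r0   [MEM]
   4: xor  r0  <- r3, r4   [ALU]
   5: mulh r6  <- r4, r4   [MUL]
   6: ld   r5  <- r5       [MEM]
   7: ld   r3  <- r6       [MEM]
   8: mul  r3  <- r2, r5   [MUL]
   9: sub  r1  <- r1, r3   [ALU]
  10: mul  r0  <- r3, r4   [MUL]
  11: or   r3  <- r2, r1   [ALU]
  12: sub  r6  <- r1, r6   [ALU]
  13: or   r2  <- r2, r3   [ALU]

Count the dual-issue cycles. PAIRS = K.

PAIRS = 4

[0] i0  xor  -- RAW r4
[1] i1  or  -- RAW r2
[2] i2,i3  mul;st  -- 2-wide
[3] i4,i5  xor;mulh  -- 2-wide
[4] i6  ld  -- no-port MEM/MEM
[5] i7  ld  -- WAW r3
[6] i8  mul  -- RAW r3
[7] i9,i10  sub;mul  -- 2-wide
[8] i11,i12  or;sub  -- 2-wide
[9] i13  or  -- tail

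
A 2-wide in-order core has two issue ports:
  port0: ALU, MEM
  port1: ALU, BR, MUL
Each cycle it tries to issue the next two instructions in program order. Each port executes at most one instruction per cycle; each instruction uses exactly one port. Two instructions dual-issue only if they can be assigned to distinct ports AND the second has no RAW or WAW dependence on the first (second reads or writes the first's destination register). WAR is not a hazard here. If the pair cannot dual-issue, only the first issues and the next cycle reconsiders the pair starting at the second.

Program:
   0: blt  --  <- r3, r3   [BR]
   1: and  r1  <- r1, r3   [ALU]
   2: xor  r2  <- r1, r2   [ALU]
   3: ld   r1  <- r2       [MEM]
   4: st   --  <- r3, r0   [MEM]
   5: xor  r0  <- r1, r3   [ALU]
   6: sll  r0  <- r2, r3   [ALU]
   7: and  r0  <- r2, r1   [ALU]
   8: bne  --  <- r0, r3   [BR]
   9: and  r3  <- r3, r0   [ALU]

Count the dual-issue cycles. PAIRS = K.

PAIRS = 3

0. blt.BR and.ALU @i0,i1  | pair
1. xor.ALU @i2  | RAW r2
2. ld.MEM @i3  | no-port MEM/MEM
3. st.MEM xor.ALU @i4,i5  | pair
4. sll.ALU @i6  | WAW r0
5. and.ALU @i7  | RAW r0
6. bne.BR and.ALU @i8,i9  | pair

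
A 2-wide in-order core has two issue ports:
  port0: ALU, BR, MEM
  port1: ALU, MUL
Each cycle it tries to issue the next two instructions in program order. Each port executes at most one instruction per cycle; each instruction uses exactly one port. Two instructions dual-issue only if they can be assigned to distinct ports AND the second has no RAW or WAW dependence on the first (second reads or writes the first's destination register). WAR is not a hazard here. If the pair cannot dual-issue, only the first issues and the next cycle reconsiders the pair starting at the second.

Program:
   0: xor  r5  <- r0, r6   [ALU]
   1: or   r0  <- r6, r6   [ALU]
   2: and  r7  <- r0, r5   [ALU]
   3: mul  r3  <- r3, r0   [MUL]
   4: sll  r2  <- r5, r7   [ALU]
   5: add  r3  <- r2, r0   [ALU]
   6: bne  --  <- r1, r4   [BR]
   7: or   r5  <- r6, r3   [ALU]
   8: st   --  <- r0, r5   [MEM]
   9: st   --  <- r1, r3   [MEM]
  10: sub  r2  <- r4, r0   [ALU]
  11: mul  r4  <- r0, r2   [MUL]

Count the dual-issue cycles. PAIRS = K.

0. xor or @i0,i1  | 2-wide
1. and mul @i2,i3  | 2-wide
2. sll @i4  | RAW r2
3. add bne @i5,i6  | 2-wide
4. or @i7  | RAW r5
5. st @i8  | no-port MEM/MEM
6. st sub @i9,i10  | 2-wide
7. mul @i11  | tail

PAIRS = 4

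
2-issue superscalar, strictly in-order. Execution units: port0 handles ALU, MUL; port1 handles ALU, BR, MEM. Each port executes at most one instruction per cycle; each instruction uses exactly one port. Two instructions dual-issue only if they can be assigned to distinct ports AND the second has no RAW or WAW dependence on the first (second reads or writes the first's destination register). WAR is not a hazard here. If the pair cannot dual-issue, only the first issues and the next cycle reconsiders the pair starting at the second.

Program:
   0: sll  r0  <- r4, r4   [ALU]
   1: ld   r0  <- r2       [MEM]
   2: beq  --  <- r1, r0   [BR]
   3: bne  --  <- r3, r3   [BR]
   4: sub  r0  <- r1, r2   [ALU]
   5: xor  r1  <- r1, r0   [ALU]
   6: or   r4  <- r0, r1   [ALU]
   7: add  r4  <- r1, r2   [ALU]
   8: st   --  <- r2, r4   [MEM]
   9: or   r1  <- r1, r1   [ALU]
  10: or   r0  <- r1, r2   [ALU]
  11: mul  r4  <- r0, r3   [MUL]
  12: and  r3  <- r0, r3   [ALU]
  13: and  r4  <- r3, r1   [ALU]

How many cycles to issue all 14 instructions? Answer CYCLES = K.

CYCLES = 11

t=0 i0:sll ; WAW r0
t=1 i1:ld ; no-port MEM/BR
t=2 i2:beq ; no-port BR/BR
t=3 i3&i4:bne sub ; 2-wide
t=4 i5:xor ; RAW r1
t=5 i6:or ; WAW r4
t=6 i7:add ; RAW r4
t=7 i8&i9:st or ; 2-wide
t=8 i10:or ; RAW r0
t=9 i11&i12:mul and ; 2-wide
t=10 i13:and ; tail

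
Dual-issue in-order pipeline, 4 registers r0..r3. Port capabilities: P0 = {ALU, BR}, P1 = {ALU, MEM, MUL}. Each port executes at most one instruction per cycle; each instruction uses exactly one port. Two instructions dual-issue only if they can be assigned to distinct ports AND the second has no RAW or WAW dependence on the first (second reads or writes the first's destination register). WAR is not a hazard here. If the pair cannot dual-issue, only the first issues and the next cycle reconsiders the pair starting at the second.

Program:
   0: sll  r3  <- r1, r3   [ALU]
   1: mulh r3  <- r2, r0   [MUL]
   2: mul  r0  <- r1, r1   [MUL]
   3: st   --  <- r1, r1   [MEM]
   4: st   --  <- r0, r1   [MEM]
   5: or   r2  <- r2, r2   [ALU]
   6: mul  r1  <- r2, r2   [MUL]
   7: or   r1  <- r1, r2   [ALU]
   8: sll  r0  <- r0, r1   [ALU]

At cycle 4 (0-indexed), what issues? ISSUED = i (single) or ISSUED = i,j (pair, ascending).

ISSUED = 4,5

t=0 i0:sll ; WAW r3
t=1 i1:mulh ; no-port MUL/MUL
t=2 i2:mul ; no-port MUL/MEM
t=3 i3:st ; no-port MEM/MEM
t=4 i4/i5:st+or ; 2-wide
t=5 i6:mul ; RAW+WAW r1
t=6 i7:or ; RAW r1
t=7 i8:sll ; tail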